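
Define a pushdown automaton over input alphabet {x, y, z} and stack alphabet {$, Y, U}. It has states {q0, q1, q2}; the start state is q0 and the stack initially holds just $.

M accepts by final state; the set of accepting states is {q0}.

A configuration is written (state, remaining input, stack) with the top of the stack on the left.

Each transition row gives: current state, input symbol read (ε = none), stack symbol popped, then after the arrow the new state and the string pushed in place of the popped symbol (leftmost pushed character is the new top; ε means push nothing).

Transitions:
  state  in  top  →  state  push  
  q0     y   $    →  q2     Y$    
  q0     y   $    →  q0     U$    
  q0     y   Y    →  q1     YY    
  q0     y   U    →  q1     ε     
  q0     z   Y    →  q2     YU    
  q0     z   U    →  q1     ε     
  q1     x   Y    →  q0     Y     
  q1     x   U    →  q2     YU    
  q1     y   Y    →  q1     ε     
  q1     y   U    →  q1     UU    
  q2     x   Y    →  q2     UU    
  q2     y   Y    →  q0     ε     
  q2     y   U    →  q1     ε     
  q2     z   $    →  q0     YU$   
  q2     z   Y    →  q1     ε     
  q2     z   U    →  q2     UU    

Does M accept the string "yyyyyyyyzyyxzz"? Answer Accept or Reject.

Reject

No computation consumes all input and reaches a final state.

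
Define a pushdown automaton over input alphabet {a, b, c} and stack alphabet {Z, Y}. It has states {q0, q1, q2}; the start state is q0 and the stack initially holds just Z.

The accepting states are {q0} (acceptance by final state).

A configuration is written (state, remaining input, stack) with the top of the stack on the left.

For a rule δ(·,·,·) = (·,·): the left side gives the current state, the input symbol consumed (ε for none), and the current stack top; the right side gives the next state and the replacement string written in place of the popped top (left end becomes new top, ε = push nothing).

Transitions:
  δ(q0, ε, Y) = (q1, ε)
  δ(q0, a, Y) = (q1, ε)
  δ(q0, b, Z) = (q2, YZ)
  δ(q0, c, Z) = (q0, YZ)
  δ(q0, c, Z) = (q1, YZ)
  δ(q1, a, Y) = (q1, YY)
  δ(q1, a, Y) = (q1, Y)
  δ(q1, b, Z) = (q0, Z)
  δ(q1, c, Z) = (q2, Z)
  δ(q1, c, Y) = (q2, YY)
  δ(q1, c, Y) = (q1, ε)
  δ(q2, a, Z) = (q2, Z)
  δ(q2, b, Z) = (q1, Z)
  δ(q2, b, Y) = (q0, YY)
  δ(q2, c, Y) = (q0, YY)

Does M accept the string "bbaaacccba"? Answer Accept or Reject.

No computation consumes all input and reaches a final state.

Reject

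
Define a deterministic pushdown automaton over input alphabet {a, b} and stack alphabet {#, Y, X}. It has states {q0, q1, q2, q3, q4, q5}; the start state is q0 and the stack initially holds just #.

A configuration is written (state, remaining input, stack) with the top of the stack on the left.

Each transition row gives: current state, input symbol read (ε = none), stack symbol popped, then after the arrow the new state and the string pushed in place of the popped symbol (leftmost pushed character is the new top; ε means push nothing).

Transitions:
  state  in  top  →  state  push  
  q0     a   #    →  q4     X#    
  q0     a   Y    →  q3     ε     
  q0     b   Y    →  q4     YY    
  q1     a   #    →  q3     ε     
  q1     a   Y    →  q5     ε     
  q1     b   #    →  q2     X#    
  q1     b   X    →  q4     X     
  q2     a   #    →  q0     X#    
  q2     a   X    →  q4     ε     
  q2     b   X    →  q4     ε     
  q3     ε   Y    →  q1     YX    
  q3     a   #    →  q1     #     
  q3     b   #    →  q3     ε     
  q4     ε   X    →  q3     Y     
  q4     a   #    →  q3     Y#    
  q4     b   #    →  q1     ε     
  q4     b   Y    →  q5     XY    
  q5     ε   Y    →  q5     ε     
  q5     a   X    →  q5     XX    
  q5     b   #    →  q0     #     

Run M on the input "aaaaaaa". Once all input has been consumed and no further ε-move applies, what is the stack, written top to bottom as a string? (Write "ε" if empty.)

(q0, aaaaaaa, #) ⊢ (q4, aaaaaa, X#) ⊢ (q3, aaaaaa, Y#) ⊢ (q1, aaaaaa, YX#) ⊢ (q5, aaaaa, X#) ⊢ (q5, aaaa, XX#) ⊢ (q5, aaa, XXX#) ⊢ (q5, aa, XXXX#) ⊢ (q5, a, XXXXX#) ⊢ (q5, ε, XXXXXX#)
All input consumed in state q5 with stack XXXXXX#.

XXXXXX#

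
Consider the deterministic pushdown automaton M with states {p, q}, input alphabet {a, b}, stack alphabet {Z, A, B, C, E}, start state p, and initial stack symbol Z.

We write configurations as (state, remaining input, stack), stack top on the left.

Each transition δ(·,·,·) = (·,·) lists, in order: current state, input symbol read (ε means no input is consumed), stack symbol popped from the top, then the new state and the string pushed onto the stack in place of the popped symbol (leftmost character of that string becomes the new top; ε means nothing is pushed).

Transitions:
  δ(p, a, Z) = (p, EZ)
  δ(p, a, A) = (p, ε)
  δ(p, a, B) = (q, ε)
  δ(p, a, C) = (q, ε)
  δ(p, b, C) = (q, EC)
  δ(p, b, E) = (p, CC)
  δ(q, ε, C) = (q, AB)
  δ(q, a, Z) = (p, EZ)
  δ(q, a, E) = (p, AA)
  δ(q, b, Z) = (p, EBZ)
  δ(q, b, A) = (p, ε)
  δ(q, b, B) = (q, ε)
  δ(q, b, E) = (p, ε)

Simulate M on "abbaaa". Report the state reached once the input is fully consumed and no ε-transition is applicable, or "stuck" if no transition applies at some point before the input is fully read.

p

(p, abbaaa, Z)
  read a, top Z: go to p, push EZ → (p, bbaaa, EZ)
  read b, top E: go to p, push CC → (p, baaa, CCZ)
  read b, top C: go to q, push EC → (q, aaa, ECCZ)
  read a, top E: go to p, push AA → (p, aa, AACCZ)
  read a, top A: go to p, push ε → (p, a, ACCZ)
  read a, top A: go to p, push ε → (p, ε, CCZ)
All input consumed; M is in state p.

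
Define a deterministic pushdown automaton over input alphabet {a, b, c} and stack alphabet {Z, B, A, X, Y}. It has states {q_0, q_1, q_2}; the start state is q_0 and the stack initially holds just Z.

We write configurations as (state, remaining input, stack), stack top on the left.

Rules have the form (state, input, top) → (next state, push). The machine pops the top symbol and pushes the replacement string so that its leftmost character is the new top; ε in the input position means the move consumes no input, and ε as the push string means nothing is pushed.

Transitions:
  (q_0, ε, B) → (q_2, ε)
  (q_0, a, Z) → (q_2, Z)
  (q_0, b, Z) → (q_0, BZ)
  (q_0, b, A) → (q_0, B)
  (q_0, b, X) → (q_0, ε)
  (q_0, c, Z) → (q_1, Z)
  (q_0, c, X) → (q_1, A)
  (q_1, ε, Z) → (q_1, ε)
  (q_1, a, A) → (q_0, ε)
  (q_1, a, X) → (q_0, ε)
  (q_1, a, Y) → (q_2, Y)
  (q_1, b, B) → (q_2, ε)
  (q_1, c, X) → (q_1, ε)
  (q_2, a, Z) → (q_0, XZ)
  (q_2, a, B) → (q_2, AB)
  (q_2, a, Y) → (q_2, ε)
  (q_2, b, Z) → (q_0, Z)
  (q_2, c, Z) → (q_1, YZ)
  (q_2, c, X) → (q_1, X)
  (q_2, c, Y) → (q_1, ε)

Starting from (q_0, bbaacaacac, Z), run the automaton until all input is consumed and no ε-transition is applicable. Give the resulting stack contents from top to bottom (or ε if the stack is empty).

(q_0, bbaacaacac, Z)
  read b, top Z: go to q_0, push BZ → (q_0, baacaacac, BZ)
  ε-move, top B: go to q_2, push ε → (q_2, baacaacac, Z)
  read b, top Z: go to q_0, push Z → (q_0, aacaacac, Z)
  read a, top Z: go to q_2, push Z → (q_2, acaacac, Z)
  read a, top Z: go to q_0, push XZ → (q_0, caacac, XZ)
  read c, top X: go to q_1, push A → (q_1, aacac, AZ)
  read a, top A: go to q_0, push ε → (q_0, acac, Z)
  read a, top Z: go to q_2, push Z → (q_2, cac, Z)
  read c, top Z: go to q_1, push YZ → (q_1, ac, YZ)
  read a, top Y: go to q_2, push Y → (q_2, c, YZ)
  read c, top Y: go to q_1, push ε → (q_1, ε, Z)
  ε-move, top Z: go to q_1, push ε → (q_1, ε, ε)
All input consumed in state q_1 with stack ε.

ε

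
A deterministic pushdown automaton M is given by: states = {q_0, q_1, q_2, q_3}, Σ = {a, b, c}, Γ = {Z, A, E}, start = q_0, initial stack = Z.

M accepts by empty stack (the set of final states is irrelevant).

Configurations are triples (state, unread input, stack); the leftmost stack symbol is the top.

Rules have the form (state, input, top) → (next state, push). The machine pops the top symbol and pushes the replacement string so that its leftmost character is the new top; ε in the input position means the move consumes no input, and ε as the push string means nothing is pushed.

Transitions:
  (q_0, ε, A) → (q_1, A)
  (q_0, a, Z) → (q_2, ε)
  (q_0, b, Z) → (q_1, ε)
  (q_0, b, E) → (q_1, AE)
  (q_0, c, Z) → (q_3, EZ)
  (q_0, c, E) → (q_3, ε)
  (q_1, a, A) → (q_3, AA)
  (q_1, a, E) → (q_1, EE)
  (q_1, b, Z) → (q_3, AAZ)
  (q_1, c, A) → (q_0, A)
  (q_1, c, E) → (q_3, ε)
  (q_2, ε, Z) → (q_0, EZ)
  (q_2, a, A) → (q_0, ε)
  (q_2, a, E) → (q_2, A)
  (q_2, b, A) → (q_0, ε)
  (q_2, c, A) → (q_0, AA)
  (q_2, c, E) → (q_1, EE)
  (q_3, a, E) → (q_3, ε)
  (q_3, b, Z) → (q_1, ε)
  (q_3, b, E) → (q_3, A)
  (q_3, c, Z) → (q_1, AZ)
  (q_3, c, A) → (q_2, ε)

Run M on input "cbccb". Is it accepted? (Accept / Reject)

Accept

(q_0, cbccb, Z)
  read c, top Z: go to q_3, push EZ → (q_3, bccb, EZ)
  read b, top E: go to q_3, push A → (q_3, ccb, AZ)
  read c, top A: go to q_2, push ε → (q_2, cb, Z)
  ε-move, top Z: go to q_0, push EZ → (q_0, cb, EZ)
  read c, top E: go to q_3, push ε → (q_3, b, Z)
  read b, top Z: go to q_1, push ε → (q_1, ε, ε)
All input consumed and the stack is empty.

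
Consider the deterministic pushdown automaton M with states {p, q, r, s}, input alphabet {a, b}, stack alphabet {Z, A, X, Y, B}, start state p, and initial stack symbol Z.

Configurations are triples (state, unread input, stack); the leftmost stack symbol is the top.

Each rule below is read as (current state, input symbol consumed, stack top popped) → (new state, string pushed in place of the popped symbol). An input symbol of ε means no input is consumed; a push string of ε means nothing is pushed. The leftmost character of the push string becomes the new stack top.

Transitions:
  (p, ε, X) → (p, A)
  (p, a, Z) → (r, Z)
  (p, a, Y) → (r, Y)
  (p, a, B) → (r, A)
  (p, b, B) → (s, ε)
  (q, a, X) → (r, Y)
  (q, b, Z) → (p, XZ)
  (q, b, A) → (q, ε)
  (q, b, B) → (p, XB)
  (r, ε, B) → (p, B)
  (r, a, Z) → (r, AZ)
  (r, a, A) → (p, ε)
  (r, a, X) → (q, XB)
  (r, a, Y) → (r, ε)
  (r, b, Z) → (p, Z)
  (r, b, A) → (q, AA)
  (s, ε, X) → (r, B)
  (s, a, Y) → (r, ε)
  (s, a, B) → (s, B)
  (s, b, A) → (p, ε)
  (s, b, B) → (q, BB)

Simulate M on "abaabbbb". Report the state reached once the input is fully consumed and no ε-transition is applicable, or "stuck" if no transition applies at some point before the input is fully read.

p

(p, abaabbbb, Z)
  read a, top Z: go to r, push Z → (r, baabbbb, Z)
  read b, top Z: go to p, push Z → (p, aabbbb, Z)
  read a, top Z: go to r, push Z → (r, abbbb, Z)
  read a, top Z: go to r, push AZ → (r, bbbb, AZ)
  read b, top A: go to q, push AA → (q, bbb, AAZ)
  read b, top A: go to q, push ε → (q, bb, AZ)
  read b, top A: go to q, push ε → (q, b, Z)
  read b, top Z: go to p, push XZ → (p, ε, XZ)
  ε-move, top X: go to p, push A → (p, ε, AZ)
All input consumed; M is in state p.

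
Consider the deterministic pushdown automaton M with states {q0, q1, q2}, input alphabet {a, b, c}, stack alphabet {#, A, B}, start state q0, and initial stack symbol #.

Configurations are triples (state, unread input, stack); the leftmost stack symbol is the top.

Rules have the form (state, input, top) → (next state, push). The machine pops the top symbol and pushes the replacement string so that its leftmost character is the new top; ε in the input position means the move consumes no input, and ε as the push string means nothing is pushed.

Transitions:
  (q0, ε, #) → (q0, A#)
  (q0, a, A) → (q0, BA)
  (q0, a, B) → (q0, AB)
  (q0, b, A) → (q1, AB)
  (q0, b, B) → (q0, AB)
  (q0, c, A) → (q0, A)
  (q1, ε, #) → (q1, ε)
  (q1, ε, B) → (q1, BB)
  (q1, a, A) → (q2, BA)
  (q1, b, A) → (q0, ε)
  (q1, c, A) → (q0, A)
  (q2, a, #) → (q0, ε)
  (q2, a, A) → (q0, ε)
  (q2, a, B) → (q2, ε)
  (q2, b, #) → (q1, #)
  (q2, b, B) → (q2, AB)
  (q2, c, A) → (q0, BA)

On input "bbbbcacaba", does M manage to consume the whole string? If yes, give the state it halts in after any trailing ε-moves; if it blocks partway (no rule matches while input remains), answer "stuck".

(q0, bbbbcacaba, #)
  ε-move, top #: go to q0, push A# → (q0, bbbbcacaba, A#)
  read b, top A: go to q1, push AB → (q1, bbbcacaba, AB#)
  read b, top A: go to q0, push ε → (q0, bbcacaba, B#)
  read b, top B: go to q0, push AB → (q0, bcacaba, AB#)
  read b, top A: go to q1, push AB → (q1, cacaba, ABB#)
  read c, top A: go to q0, push A → (q0, acaba, ABB#)
  read a, top A: go to q0, push BA → (q0, caba, BABB#)
No transition for (q0, c, top B); M blocks with input caba remaining.

stuck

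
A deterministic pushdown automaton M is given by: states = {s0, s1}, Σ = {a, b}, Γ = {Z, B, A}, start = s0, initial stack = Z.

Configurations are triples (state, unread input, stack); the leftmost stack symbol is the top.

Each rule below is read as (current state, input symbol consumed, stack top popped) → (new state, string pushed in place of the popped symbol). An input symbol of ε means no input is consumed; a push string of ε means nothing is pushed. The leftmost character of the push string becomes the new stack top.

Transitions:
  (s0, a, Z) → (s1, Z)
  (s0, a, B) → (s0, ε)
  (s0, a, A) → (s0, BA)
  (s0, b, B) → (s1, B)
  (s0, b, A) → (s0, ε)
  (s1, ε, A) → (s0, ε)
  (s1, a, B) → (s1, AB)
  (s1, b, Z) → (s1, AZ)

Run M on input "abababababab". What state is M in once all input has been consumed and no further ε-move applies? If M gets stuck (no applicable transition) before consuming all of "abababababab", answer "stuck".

s0

(s0, abababababab, Z)
  read a, top Z: go to s1, push Z → (s1, bababababab, Z)
  read b, top Z: go to s1, push AZ → (s1, ababababab, AZ)
  ε-move, top A: go to s0, push ε → (s0, ababababab, Z)
  read a, top Z: go to s1, push Z → (s1, babababab, Z)
  read b, top Z: go to s1, push AZ → (s1, abababab, AZ)
  ε-move, top A: go to s0, push ε → (s0, abababab, Z)
  read a, top Z: go to s1, push Z → (s1, bababab, Z)
  read b, top Z: go to s1, push AZ → (s1, ababab, AZ)
  ε-move, top A: go to s0, push ε → (s0, ababab, Z)
  read a, top Z: go to s1, push Z → (s1, babab, Z)
  read b, top Z: go to s1, push AZ → (s1, abab, AZ)
  ε-move, top A: go to s0, push ε → (s0, abab, Z)
  read a, top Z: go to s1, push Z → (s1, bab, Z)
  read b, top Z: go to s1, push AZ → (s1, ab, AZ)
  ε-move, top A: go to s0, push ε → (s0, ab, Z)
  read a, top Z: go to s1, push Z → (s1, b, Z)
  read b, top Z: go to s1, push AZ → (s1, ε, AZ)
  ε-move, top A: go to s0, push ε → (s0, ε, Z)
All input consumed; M is in state s0.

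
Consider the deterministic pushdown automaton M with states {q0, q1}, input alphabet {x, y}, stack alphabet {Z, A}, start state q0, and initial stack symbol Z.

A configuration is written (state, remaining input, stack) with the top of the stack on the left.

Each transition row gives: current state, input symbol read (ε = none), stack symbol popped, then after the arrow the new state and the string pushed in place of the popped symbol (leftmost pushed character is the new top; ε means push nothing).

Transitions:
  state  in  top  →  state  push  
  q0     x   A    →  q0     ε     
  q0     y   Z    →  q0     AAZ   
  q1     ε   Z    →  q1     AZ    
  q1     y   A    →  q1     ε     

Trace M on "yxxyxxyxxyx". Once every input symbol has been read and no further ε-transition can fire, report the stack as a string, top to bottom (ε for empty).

(q0, yxxyxxyxxyx, Z) ⊢ (q0, xxyxxyxxyx, AAZ) ⊢ (q0, xyxxyxxyx, AZ) ⊢ (q0, yxxyxxyx, Z) ⊢ (q0, xxyxxyx, AAZ) ⊢ (q0, xyxxyx, AZ) ⊢ (q0, yxxyx, Z) ⊢ (q0, xxyx, AAZ) ⊢ (q0, xyx, AZ) ⊢ (q0, yx, Z) ⊢ (q0, x, AAZ) ⊢ (q0, ε, AZ)
All input consumed in state q0 with stack AZ.

AZ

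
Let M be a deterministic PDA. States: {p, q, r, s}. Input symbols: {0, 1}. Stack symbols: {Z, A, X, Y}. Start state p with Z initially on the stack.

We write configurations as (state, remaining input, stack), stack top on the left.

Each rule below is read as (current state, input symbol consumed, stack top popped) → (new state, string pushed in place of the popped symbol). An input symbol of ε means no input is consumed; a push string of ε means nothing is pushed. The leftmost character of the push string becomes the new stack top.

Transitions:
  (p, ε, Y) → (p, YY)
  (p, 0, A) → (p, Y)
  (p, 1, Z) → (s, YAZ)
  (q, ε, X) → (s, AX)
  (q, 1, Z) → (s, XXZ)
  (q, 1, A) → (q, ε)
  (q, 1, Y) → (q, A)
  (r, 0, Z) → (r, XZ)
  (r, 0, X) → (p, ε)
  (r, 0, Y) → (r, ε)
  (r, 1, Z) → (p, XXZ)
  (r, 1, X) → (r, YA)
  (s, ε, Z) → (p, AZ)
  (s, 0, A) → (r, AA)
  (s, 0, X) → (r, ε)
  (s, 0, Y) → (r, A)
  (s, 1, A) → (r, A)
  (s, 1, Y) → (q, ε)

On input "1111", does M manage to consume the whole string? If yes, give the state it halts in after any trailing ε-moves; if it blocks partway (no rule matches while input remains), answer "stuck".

s

(p, 1111, Z)
  read 1, top Z: go to s, push YAZ → (s, 111, YAZ)
  read 1, top Y: go to q, push ε → (q, 11, AZ)
  read 1, top A: go to q, push ε → (q, 1, Z)
  read 1, top Z: go to s, push XXZ → (s, ε, XXZ)
All input consumed; M is in state s.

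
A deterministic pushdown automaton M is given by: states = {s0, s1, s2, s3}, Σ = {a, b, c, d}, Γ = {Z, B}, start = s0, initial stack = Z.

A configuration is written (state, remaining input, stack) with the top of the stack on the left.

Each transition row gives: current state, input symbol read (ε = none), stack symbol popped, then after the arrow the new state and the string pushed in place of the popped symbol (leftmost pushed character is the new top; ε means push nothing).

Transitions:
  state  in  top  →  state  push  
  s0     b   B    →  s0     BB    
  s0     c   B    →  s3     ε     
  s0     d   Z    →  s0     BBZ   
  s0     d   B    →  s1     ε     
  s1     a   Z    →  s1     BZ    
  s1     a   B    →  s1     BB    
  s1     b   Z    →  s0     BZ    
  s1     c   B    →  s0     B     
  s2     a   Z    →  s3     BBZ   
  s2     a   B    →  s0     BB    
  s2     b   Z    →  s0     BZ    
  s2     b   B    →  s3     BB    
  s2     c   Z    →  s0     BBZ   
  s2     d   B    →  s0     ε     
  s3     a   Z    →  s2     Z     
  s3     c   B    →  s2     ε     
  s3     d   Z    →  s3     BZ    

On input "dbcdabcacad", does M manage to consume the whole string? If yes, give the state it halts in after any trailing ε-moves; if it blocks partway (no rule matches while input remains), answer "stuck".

(s0, dbcdabcacad, Z) ⊢ (s0, bcdabcacad, BBZ) ⊢ (s0, cdabcacad, BBBZ) ⊢ (s3, dabcacad, BBZ)
No transition for (s3, d, top B); M blocks with input dabcacad remaining.

stuck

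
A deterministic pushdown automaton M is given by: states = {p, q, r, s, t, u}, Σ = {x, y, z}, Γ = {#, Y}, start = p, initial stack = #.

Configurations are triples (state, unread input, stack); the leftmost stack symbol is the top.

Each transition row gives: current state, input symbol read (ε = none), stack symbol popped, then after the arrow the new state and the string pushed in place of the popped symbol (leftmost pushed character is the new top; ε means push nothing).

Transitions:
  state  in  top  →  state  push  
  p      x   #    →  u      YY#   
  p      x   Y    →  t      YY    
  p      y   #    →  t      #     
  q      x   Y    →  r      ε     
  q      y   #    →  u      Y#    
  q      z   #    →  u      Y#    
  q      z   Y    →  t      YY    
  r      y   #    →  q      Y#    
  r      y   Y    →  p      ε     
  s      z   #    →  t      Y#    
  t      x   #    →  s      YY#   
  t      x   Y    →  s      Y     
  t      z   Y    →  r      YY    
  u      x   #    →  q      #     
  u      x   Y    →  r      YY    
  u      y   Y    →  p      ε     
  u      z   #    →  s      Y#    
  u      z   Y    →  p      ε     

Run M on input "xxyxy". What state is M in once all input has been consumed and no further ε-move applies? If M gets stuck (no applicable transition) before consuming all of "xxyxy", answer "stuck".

(p, xxyxy, #)
  read x, top #: go to u, push YY# → (u, xyxy, YY#)
  read x, top Y: go to r, push YY → (r, yxy, YYY#)
  read y, top Y: go to p, push ε → (p, xy, YY#)
  read x, top Y: go to t, push YY → (t, y, YYY#)
No transition for (t, y, top Y); M blocks with input y remaining.

stuck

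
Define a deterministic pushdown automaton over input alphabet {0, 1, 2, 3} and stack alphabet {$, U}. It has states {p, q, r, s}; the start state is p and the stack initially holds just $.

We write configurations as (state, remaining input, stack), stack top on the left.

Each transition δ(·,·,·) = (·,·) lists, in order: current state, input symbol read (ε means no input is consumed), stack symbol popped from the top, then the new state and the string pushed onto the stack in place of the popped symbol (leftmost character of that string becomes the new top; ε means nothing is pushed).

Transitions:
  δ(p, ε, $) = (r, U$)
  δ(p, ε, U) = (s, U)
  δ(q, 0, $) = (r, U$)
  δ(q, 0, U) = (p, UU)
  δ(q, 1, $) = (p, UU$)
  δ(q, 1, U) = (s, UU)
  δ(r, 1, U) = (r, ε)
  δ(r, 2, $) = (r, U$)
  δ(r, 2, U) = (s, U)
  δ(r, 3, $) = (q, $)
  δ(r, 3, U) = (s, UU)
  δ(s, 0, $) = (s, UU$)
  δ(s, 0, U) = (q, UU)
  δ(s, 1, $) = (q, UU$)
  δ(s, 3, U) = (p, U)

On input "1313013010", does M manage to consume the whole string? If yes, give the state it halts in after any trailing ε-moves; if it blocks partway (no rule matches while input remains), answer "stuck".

q

(p, 1313013010, $)
  ε-move, top $: go to r, push U$ → (r, 1313013010, U$)
  read 1, top U: go to r, push ε → (r, 313013010, $)
  read 3, top $: go to q, push $ → (q, 13013010, $)
  read 1, top $: go to p, push UU$ → (p, 3013010, UU$)
  ε-move, top U: go to s, push U → (s, 3013010, UU$)
  read 3, top U: go to p, push U → (p, 013010, UU$)
  ε-move, top U: go to s, push U → (s, 013010, UU$)
  read 0, top U: go to q, push UU → (q, 13010, UUU$)
  read 1, top U: go to s, push UU → (s, 3010, UUUU$)
  read 3, top U: go to p, push U → (p, 010, UUUU$)
  ε-move, top U: go to s, push U → (s, 010, UUUU$)
  read 0, top U: go to q, push UU → (q, 10, UUUUU$)
  read 1, top U: go to s, push UU → (s, 0, UUUUUU$)
  read 0, top U: go to q, push UU → (q, ε, UUUUUUU$)
All input consumed; M is in state q.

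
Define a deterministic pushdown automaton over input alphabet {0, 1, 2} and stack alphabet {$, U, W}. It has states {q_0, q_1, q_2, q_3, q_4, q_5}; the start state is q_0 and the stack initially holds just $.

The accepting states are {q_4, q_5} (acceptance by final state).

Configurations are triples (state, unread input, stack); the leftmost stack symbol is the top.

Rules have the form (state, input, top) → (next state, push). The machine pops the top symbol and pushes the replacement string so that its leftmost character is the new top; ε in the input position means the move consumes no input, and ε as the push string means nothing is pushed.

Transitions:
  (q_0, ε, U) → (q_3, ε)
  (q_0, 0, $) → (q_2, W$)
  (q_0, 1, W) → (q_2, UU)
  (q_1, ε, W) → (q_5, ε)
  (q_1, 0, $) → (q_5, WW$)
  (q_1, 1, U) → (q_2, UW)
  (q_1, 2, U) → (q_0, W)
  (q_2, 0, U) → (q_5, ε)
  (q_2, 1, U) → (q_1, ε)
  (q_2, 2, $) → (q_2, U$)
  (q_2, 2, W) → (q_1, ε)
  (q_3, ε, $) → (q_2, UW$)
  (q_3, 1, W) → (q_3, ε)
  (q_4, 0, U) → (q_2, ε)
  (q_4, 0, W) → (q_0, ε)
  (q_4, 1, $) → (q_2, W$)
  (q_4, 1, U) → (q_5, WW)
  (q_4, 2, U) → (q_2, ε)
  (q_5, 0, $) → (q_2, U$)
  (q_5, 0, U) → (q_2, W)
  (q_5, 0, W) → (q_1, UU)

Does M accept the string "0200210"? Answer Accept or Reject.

Accept

(q_0, 0200210, $)
  read 0, top $: go to q_2, push W$ → (q_2, 200210, W$)
  read 2, top W: go to q_1, push ε → (q_1, 00210, $)
  read 0, top $: go to q_5, push WW$ → (q_5, 0210, WW$)
  read 0, top W: go to q_1, push UU → (q_1, 210, UUW$)
  read 2, top U: go to q_0, push W → (q_0, 10, WUW$)
  read 1, top W: go to q_2, push UU → (q_2, 0, UUUW$)
  read 0, top U: go to q_5, push ε → (q_5, ε, UUW$)
All input consumed; state q_5 ∈ F.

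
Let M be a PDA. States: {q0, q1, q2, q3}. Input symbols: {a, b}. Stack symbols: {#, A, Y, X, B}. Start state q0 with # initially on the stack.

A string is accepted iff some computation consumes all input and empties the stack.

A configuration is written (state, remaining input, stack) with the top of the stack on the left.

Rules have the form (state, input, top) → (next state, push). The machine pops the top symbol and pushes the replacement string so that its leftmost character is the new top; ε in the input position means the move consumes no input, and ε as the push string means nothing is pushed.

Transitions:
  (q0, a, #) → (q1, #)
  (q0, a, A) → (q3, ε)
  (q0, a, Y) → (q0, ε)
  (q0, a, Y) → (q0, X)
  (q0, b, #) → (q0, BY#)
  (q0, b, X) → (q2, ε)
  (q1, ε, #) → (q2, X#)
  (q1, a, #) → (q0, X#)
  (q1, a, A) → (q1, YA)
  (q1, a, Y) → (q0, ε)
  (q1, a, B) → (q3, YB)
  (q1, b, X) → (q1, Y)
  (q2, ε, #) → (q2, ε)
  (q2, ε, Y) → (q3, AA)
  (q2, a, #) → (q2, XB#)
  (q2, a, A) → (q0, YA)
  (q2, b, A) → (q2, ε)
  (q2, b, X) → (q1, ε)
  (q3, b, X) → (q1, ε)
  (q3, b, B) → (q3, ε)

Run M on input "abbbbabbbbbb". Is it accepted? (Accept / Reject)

No computation consumes all input and empties the stack.

Reject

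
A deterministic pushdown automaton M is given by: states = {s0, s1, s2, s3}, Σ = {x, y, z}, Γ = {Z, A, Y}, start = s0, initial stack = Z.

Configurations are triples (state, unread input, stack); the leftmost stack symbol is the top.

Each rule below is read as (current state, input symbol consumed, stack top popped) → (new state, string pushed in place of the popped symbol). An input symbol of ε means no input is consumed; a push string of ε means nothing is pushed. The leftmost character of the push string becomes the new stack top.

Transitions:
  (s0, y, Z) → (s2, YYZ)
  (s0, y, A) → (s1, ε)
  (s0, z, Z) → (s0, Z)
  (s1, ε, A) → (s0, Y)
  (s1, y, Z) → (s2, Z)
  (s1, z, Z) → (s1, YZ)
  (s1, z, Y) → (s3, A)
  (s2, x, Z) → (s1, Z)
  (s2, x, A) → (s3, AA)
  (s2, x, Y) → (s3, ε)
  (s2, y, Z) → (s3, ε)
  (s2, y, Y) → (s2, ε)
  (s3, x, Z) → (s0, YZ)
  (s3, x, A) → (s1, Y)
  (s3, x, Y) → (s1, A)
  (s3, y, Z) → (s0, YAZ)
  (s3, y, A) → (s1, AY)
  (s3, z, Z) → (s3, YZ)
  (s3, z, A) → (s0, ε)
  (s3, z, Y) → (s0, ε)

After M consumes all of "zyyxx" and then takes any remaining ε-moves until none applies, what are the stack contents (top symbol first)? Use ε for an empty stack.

YZ

(s0, zyyxx, Z) ⊢ (s0, yyxx, Z) ⊢ (s2, yxx, YYZ) ⊢ (s2, xx, YZ) ⊢ (s3, x, Z) ⊢ (s0, ε, YZ)
All input consumed in state s0 with stack YZ.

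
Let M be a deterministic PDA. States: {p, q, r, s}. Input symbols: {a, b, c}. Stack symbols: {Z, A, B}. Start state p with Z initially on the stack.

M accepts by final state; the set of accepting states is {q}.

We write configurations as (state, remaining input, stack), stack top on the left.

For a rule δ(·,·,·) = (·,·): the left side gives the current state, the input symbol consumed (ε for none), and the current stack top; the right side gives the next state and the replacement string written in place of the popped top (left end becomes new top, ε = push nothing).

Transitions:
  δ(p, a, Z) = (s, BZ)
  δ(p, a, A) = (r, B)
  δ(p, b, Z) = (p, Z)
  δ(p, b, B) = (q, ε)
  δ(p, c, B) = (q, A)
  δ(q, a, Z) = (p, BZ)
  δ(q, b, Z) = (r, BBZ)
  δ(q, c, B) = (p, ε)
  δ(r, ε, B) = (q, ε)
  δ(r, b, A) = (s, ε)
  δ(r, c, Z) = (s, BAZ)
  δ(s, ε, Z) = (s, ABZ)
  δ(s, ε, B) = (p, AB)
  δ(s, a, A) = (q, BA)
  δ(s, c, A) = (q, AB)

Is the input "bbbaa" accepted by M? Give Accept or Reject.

Accept

(p, bbbaa, Z) ⊢ (p, bbaa, Z) ⊢ (p, baa, Z) ⊢ (p, aa, Z) ⊢ (s, a, BZ) ⊢ (p, a, ABZ) ⊢ (r, ε, BBZ) ⊢ (q, ε, BZ)
All input consumed; state q ∈ F.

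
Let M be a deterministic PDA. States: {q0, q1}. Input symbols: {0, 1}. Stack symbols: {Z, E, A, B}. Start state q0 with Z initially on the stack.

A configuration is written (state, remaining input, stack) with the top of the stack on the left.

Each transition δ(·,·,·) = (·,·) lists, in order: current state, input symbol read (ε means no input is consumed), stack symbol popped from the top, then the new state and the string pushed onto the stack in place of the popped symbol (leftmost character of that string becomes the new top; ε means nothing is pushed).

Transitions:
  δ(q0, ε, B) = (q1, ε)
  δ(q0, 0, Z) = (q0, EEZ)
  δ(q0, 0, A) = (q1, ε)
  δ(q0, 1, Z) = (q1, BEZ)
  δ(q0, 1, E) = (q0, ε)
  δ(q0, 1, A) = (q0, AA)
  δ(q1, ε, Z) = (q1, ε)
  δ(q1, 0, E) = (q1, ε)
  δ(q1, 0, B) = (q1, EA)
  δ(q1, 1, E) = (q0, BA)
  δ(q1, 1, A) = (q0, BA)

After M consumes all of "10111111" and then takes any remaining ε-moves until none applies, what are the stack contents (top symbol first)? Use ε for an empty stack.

(q0, 10111111, Z)
  read 1, top Z: go to q1, push BEZ → (q1, 0111111, BEZ)
  read 0, top B: go to q1, push EA → (q1, 111111, EAEZ)
  read 1, top E: go to q0, push BA → (q0, 11111, BAAEZ)
  ε-move, top B: go to q1, push ε → (q1, 11111, AAEZ)
  read 1, top A: go to q0, push BA → (q0, 1111, BAAEZ)
  ε-move, top B: go to q1, push ε → (q1, 1111, AAEZ)
  read 1, top A: go to q0, push BA → (q0, 111, BAAEZ)
  ε-move, top B: go to q1, push ε → (q1, 111, AAEZ)
  read 1, top A: go to q0, push BA → (q0, 11, BAAEZ)
  ε-move, top B: go to q1, push ε → (q1, 11, AAEZ)
  read 1, top A: go to q0, push BA → (q0, 1, BAAEZ)
  ε-move, top B: go to q1, push ε → (q1, 1, AAEZ)
  read 1, top A: go to q0, push BA → (q0, ε, BAAEZ)
  ε-move, top B: go to q1, push ε → (q1, ε, AAEZ)
All input consumed in state q1 with stack AAEZ.

AAEZ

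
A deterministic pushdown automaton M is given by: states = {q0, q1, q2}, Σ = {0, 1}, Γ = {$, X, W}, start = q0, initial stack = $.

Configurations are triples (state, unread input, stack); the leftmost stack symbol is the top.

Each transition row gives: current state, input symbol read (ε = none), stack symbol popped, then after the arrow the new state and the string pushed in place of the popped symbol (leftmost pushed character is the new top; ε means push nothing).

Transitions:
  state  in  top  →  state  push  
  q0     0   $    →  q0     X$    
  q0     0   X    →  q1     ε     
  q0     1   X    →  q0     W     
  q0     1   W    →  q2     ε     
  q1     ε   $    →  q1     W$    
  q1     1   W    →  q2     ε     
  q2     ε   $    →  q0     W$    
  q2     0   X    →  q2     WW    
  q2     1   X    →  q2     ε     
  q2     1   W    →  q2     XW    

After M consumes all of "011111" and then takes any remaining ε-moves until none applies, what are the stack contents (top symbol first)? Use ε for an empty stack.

(q0, 011111, $) ⊢ (q0, 11111, X$) ⊢ (q0, 1111, W$) ⊢ (q2, 111, $) ⊢ (q0, 111, W$) ⊢ (q2, 11, $) ⊢ (q0, 11, W$) ⊢ (q2, 1, $) ⊢ (q0, 1, W$) ⊢ (q2, ε, $) ⊢ (q0, ε, W$)
All input consumed in state q0 with stack W$.

W$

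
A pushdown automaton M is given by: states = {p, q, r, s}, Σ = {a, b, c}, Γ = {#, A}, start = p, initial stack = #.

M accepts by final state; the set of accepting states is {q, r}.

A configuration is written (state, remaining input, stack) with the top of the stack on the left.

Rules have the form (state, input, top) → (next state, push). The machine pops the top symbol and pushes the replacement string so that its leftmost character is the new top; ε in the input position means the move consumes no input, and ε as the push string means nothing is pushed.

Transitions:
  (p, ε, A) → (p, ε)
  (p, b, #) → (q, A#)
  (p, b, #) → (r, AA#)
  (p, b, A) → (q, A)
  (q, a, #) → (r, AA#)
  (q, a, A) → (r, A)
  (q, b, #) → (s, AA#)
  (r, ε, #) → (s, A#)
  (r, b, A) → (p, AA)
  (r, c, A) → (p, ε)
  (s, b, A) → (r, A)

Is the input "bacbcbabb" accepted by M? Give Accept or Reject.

Accept

One accepting computation: (p, bacbcbabb, #) ⊢ (q, acbcbabb, A#) ⊢ (r, cbcbabb, A#) ⊢ (p, bcbabb, #) ⊢ (r, cbabb, AA#) ⊢ (p, babb, A#) ⊢ (q, abb, A#) ⊢ (r, bb, A#) ⊢ (p, b, AA#) ⊢ (q, ε, AA#)
All input consumed and state q ∈ F.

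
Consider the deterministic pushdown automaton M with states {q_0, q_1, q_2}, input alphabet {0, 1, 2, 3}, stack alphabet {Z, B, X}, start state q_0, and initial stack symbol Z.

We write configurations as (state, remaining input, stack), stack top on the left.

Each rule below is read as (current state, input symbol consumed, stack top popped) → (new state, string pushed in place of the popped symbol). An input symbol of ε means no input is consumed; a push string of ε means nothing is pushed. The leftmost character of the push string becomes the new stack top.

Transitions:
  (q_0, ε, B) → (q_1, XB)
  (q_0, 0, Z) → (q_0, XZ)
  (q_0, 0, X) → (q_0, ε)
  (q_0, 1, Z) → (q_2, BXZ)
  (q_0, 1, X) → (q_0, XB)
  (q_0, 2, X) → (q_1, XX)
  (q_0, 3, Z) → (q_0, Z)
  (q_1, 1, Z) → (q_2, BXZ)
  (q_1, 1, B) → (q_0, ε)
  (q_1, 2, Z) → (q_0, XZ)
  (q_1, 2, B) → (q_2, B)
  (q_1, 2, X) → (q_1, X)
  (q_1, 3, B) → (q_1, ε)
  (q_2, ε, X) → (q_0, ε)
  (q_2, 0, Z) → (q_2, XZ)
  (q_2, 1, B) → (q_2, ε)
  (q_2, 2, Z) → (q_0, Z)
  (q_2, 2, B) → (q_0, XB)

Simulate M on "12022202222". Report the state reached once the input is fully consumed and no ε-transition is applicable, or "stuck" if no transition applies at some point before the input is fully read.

stuck

(q_0, 12022202222, Z)
  read 1, top Z: go to q_2, push BXZ → (q_2, 2022202222, BXZ)
  read 2, top B: go to q_0, push XB → (q_0, 022202222, XBXZ)
  read 0, top X: go to q_0, push ε → (q_0, 22202222, BXZ)
  ε-move, top B: go to q_1, push XB → (q_1, 22202222, XBXZ)
  read 2, top X: go to q_1, push X → (q_1, 2202222, XBXZ)
  read 2, top X: go to q_1, push X → (q_1, 202222, XBXZ)
  read 2, top X: go to q_1, push X → (q_1, 02222, XBXZ)
No transition for (q_1, 0, top X); M blocks with input 02222 remaining.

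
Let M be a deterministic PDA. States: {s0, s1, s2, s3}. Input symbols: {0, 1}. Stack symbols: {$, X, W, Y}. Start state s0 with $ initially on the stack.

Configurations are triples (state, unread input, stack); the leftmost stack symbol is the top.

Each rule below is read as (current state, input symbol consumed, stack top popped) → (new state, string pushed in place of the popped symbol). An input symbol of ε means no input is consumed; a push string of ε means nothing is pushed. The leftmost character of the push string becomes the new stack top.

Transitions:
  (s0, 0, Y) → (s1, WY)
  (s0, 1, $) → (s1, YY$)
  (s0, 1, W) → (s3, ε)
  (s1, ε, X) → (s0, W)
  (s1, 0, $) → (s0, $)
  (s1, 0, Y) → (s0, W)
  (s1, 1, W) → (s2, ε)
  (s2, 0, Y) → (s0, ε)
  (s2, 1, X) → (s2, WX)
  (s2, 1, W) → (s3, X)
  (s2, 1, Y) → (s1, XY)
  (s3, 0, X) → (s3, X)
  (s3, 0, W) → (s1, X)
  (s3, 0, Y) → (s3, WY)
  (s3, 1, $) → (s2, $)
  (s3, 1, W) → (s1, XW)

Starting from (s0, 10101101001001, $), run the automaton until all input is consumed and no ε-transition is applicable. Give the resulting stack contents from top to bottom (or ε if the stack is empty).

(s0, 10101101001001, $) ⊢ (s1, 0101101001001, YY$) ⊢ (s0, 101101001001, WY$) ⊢ (s3, 01101001001, Y$) ⊢ (s3, 1101001001, WY$) ⊢ (s1, 101001001, XWY$) ⊢ (s0, 101001001, WWY$) ⊢ (s3, 01001001, WY$) ⊢ (s1, 1001001, XY$) ⊢ (s0, 1001001, WY$) ⊢ (s3, 001001, Y$) ⊢ (s3, 01001, WY$) ⊢ (s1, 1001, XY$) ⊢ (s0, 1001, WY$) ⊢ (s3, 001, Y$) ⊢ (s3, 01, WY$) ⊢ (s1, 1, XY$) ⊢ (s0, 1, WY$) ⊢ (s3, ε, Y$)
All input consumed in state s3 with stack Y$.

Y$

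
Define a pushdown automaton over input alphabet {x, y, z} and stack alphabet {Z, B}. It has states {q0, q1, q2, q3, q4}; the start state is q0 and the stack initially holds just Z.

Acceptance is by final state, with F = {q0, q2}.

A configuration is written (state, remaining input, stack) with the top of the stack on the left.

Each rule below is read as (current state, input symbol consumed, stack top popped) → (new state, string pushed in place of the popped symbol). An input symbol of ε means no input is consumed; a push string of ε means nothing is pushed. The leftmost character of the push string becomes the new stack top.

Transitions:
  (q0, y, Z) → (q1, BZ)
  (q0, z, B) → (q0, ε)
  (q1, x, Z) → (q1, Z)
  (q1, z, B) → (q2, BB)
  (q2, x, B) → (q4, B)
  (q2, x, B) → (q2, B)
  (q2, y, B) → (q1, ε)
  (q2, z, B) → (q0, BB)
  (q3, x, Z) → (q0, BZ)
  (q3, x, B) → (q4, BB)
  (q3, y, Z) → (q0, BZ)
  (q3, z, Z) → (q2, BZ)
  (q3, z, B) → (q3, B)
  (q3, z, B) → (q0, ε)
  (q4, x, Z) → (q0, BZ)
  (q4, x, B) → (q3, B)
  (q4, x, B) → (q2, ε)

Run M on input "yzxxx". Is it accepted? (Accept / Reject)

Accept

One accepting computation: (q0, yzxxx, Z) ⊢ (q1, zxxx, BZ) ⊢ (q2, xxx, BBZ) ⊢ (q4, xx, BBZ) ⊢ (q2, x, BZ) ⊢ (q2, ε, BZ)
All input consumed and state q2 ∈ F.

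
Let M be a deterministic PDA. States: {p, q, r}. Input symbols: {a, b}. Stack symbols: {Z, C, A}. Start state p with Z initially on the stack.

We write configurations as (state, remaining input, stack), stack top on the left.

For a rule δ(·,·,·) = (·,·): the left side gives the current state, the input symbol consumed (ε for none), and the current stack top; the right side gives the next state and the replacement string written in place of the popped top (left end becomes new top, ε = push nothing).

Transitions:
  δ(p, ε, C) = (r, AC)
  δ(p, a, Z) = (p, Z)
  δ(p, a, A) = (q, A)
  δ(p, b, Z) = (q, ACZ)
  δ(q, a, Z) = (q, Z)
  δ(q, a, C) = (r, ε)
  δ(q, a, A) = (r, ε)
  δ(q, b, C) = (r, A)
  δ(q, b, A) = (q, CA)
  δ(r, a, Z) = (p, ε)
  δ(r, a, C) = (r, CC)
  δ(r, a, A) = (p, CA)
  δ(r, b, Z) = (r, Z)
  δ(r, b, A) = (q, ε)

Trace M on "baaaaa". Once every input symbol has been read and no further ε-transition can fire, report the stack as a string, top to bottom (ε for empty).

(p, baaaaa, Z)
  read b, top Z: go to q, push ACZ → (q, aaaaa, ACZ)
  read a, top A: go to r, push ε → (r, aaaa, CZ)
  read a, top C: go to r, push CC → (r, aaa, CCZ)
  read a, top C: go to r, push CC → (r, aa, CCCZ)
  read a, top C: go to r, push CC → (r, a, CCCCZ)
  read a, top C: go to r, push CC → (r, ε, CCCCCZ)
All input consumed in state r with stack CCCCCZ.

CCCCCZ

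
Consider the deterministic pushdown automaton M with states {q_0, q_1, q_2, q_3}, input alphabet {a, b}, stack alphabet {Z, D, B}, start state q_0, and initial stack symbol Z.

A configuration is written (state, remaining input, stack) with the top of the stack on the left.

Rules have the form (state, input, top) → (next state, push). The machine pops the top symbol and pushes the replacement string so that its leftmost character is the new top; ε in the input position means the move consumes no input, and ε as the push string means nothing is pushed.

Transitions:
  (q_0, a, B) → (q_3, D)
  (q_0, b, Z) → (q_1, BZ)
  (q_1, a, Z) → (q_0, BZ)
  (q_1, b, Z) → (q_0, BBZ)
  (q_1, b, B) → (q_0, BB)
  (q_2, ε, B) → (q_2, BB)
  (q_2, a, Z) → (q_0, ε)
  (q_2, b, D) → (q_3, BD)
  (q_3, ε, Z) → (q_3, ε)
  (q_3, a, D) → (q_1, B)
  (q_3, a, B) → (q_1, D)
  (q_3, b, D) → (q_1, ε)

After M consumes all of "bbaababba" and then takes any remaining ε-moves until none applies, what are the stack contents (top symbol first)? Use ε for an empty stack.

(q_0, bbaababba, Z)
  read b, top Z: go to q_1, push BZ → (q_1, baababba, BZ)
  read b, top B: go to q_0, push BB → (q_0, aababba, BBZ)
  read a, top B: go to q_3, push D → (q_3, ababba, DBZ)
  read a, top D: go to q_1, push B → (q_1, babba, BBZ)
  read b, top B: go to q_0, push BB → (q_0, abba, BBBZ)
  read a, top B: go to q_3, push D → (q_3, bba, DBBZ)
  read b, top D: go to q_1, push ε → (q_1, ba, BBZ)
  read b, top B: go to q_0, push BB → (q_0, a, BBBZ)
  read a, top B: go to q_3, push D → (q_3, ε, DBBZ)
All input consumed in state q_3 with stack DBBZ.

DBBZ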